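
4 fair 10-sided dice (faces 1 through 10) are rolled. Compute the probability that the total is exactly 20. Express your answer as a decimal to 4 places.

There are 10^4 = 10000 equally likely outcomes.
The number of ordered 4-tuples from {1,…,10} summing to 20 is 633.
P(sum = 20) = 633/10000 ≈ 0.0633.

0.0633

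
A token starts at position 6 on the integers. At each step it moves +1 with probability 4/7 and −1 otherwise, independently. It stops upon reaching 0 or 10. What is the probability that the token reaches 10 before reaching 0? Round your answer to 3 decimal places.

Let r = q/p = (3/7)/(4/7) = 3/4. The recurrence P(i) = p·P(i+1) + q·P(i−1) with P(0)=0, P(10)=1 gives P(i) = (1 − r^i)/(1 − r^10).
P(6) = (1 − (3/4)^6) / (1 − (3/4)^10) = 123136/141361 ≈ 0.871.

0.871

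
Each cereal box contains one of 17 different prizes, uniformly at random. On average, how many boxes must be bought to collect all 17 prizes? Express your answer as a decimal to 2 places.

58.47

After i distinct types are collected, each trial gives a new one with probability (17−i)/17, so the expected wait for the next new type is 17/(17−i).
E = 17/17 + 17/16 + 17/15 + 17/14 + 17/13 + 17/12 + 17/11 + 17/10 + 17/9 + 17/8 + 17/7 + 17/6 + 17/5 + 17/4 + 17/3 + 17/2 + 17/1 = 42142223/720720 ≈ 58.47.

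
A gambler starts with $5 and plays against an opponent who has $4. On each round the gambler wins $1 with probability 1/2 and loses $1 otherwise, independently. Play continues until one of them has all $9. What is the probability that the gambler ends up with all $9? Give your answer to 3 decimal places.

0.556

With a fair step, P(i) = ½P(i−1) + ½P(i+1) with P(0)=0, P(9)=1 has the linear solution P(i) = i/9.
P(5) = 5/9 ≈ 0.556.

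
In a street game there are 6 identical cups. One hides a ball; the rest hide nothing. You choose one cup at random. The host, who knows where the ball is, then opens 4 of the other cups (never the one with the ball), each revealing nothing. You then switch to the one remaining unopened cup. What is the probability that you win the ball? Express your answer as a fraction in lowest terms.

Your original cup holds the ball with probability 1/6, so the other 5 collectively hold it with probability 5/6.
The host can always find 4 empty cups to open, so the reveals don't change that 5/6; it is now spread over the 1 remaining unopened cup.
P(win by switching) = (5/6) · (1/1) = 5/6.

5/6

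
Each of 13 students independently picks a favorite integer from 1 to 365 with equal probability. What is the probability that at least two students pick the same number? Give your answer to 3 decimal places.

It's easier to compute the probability that all 13 are distinct.
P(all distinct) = 365/365 · 364/365 · ··· · 353/365 ≈ 0.806.
So the probability of at least one match is 1 − 0.806 = 0.194.

0.194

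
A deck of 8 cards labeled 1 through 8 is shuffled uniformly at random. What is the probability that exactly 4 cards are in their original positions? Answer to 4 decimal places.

Choose which 4 of the 8 are fixed: C(8,4) = 70 ways.
The remaining 4 must have no fixed point: D(4) = 9.
P = 70·9/40320 = 1/64 ≈ 0.0156.

0.0156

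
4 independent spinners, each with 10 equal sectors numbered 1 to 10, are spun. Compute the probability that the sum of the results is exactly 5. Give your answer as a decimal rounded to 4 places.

There are 10^4 = 10000 equally likely outcomes.
The number of ordered 4-tuples from {1,…,10} summing to 5 is 4.
P(sum = 5) = 4/10000 = 1/2500 ≈ 0.0004.

0.0004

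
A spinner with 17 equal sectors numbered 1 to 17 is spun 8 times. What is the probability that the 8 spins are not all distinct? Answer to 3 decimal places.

0.859

P(all 8 different) = 17/17 · 16/17 · ··· · 10/17 ≈ 0.141.
P(at least two equal) = 1 − 0.141 = 0.859.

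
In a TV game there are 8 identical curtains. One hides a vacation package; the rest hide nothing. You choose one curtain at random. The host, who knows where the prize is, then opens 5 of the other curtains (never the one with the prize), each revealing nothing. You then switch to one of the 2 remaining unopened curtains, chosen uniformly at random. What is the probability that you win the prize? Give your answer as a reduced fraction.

7/16

Your original curtain holds the prize with probability 1/8, so the other 7 collectively hold it with probability 7/8.
The host can always find 5 empty curtains to open, so the reveals don't change that 7/8; it is now spread over the 2 remaining unopened curtains.
P(win by switching) = (7/8) · (1/2) = 7/16.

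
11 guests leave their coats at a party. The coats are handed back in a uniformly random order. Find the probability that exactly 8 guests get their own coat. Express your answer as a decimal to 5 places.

Choose which 8 of the 11 are fixed: C(11,8) = 165 ways.
The remaining 3 must have no fixed point: D(3) = 2.
P = 165·2/39916800 = 1/120960 ≈ 0.00001.

0.00001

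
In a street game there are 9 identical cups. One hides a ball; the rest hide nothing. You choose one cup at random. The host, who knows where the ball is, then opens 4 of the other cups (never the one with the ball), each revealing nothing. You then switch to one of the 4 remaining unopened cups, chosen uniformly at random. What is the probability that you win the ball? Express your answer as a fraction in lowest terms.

Your original cup holds the ball with probability 1/9, so the other 8 collectively hold it with probability 8/9.
The host can always find 4 empty cups to open, so the reveals don't change that 8/9; it is now spread over the 4 remaining unopened cups.
P(win by switching) = (8/9) · (1/4) = 2/9.

2/9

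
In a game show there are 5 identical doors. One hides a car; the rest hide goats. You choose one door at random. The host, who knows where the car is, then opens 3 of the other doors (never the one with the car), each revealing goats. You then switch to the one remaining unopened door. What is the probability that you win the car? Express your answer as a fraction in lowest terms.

4/5

Your original door holds the car with probability 1/5, so the other 4 collectively hold it with probability 4/5.
The host can always find 3 empty doors to open, so the reveals don't change that 4/5; it is now spread over the 1 remaining unopened door.
P(win by switching) = (4/5) · (1/1) = 4/5.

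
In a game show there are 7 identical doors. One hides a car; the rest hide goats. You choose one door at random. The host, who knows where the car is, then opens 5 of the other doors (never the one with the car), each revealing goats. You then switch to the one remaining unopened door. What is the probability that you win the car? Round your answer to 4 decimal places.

Your original door holds the car with probability 1/7, so the other 6 collectively hold it with probability 6/7.
The host can always find 5 empty doors to open, so the reveals don't change that 6/7; it is now spread over the 1 remaining unopened door.
P(win by switching) = (6/7) · (1/1) = 6/7 ≈ 0.8571.

0.8571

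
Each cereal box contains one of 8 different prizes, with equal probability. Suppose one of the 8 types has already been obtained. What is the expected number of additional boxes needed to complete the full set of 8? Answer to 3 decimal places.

20.743

Starting from 1 distinct type, each trial gives a new one with probability (8−i)/8 when i types are held, so the wait for the next new type is 8/(8−i).
E = 8/7 + 8/6 + 8/5 + 8/4 + 8/3 + 8/2 + 8/1 = 726/35 ≈ 20.743.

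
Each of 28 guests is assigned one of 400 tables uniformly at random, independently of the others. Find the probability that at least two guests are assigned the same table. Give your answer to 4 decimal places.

0.6199

It's easier to compute the probability that all 28 are distinct.
P(all distinct) = 400/400 · 399/400 · ··· · 373/400 ≈ 0.3801.
So the probability of at least one match is 1 − 0.3801 = 0.6199.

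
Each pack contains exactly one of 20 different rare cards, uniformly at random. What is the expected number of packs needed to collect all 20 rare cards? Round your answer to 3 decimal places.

71.955

After i distinct types are collected, each trial gives a new one with probability (20−i)/20, so the expected wait for the next new type is 20/(20−i).
E = 20/20 + 20/19 + 20/18 + 20/17 + 20/16 + 20/15 + 20/14 + 20/13 + 20/12 + 20/11 + 20/10 + 20/9 + 20/8 + 20/7 + 20/6 + 20/5 + 20/4 + 20/3 + 20/2 + 20/1 = 279175675/3879876 ≈ 71.955.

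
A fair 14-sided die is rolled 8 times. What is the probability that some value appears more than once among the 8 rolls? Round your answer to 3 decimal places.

0.918

P(all 8 different) = 14/14 · 13/14 · ··· · 7/14 ≈ 0.082.
P(at least two equal) = 1 − 0.082 = 0.918.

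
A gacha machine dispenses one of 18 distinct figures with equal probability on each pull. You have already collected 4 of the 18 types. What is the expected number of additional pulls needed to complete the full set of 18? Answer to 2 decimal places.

Starting from 4 distinct types, each trial gives a new one with probability (18−i)/18 when i types are held, so the wait for the next new type is 18/(18−i).
E = 18/14 + 18/13 + 18/12 + 18/11 + 18/10 + 18/9 + 18/8 + 18/7 + 18/6 + 18/5 + 18/4 + 18/3 + 18/2 + 18/1 = 1171733/20020 ≈ 58.53.

58.53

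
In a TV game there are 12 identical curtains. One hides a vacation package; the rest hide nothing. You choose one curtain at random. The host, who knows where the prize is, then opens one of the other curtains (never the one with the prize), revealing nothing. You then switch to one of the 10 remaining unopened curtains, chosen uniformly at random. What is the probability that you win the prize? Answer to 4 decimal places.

Your original curtain holds the prize with probability 1/12, so the other 11 collectively hold it with probability 11/12.
The host can always find an empty curtain to open, so this doesn't change that 11/12; it is now spread over the 10 remaining unopened curtains.
P(win by switching) = (11/12) · (1/10) = 11/120 ≈ 0.0917.

0.0917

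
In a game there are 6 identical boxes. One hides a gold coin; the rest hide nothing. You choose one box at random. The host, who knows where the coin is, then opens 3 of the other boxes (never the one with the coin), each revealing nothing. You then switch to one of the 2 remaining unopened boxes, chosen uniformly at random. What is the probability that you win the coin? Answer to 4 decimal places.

Your original box holds the coin with probability 1/6, so the other 5 collectively hold it with probability 5/6.
The host can always find 3 empty boxes to open, so the reveals don't change that 5/6; it is now spread over the 2 remaining unopened boxes.
P(win by switching) = (5/6) · (1/2) = 5/12 ≈ 0.4167.

0.4167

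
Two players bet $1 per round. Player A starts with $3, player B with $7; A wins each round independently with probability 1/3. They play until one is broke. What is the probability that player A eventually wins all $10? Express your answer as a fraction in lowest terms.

7/1023

Let r = q/p = (2/3)/(1/3) = 2. The recurrence P(i) = p·P(i+1) + q·P(i−1) with P(0)=0, P(10)=1 gives P(i) = (1 − r^i)/(1 − r^10).
P(3) = (1 − (2)^3) / (1 − (2)^10) = 7/1023.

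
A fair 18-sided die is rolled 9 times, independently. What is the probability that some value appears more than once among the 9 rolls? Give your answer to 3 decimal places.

P(all 9 different) = 18/18 · 17/18 · ··· · 10/18 ≈ 0.089.
P(at least two equal) = 1 − 0.089 = 0.911.

0.911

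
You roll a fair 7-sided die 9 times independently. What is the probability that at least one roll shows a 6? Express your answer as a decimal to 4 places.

P(no roll shows a 6) = (6/7)^9 ≈ 0.2497.
P(at least one) = 1 − 0.2497 = 0.7503.

0.7503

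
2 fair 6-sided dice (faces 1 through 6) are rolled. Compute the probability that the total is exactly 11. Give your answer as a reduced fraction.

1/18

There are 6^2 = 36 equally likely outcomes.
The number of ordered 2-tuples from {1,…,6} summing to 11 is 2.
P(sum = 11) = 2/36 = 1/18.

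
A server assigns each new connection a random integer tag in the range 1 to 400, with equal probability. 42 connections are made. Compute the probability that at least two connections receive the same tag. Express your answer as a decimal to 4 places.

0.8926

It's easier to compute the probability that all 42 are distinct.
P(all distinct) = 400/400 · 399/400 · ··· · 359/400 ≈ 0.1074.
So the probability of at least one match is 1 − 0.1074 = 0.8926.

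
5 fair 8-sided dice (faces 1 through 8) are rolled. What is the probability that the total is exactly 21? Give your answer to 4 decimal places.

0.0726

There are 8^5 = 32768 equally likely outcomes.
The number of ordered 5-tuples from {1,…,8} summing to 21 is 2380.
P(sum = 21) = 2380/32768 = 595/8192 ≈ 0.0726.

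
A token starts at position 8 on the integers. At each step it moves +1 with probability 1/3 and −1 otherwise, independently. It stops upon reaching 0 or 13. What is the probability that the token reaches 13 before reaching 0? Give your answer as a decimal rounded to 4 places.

0.0311

Let r = q/p = (2/3)/(1/3) = 2. The recurrence P(i) = p·P(i+1) + q·P(i−1) with P(0)=0, P(13)=1 gives P(i) = (1 − r^i)/(1 − r^13).
P(8) = (1 − (2)^8) / (1 − (2)^13) = 255/8191 ≈ 0.0311.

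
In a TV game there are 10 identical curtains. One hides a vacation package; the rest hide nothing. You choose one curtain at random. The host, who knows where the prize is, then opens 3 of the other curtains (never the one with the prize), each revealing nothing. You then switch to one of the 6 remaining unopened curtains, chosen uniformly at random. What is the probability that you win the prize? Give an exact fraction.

3/20

Your original curtain holds the prize with probability 1/10, so the other 9 collectively hold it with probability 9/10.
The host can always find 3 empty curtains to open, so the reveals don't change that 9/10; it is now spread over the 6 remaining unopened curtains.
P(win by switching) = (9/10) · (1/6) = 3/20.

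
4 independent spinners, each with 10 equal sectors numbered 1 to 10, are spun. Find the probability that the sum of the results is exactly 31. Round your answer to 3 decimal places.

There are 10^4 = 10000 equally likely outcomes.
The number of ordered 4-tuples from {1,…,10} summing to 31 is 220.
P(sum = 31) = 220/10000 = 11/500 ≈ 0.022.

0.022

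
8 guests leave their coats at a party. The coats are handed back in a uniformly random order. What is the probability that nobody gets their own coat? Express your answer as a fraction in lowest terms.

This is the derangement probability: permutations of 8 with no fixed point.
D(8) = 8! · (1 − 1/1! + 1/2! − ··· + (−1)^8/8!) = 14833.
P = 14833/40320 = 2119/5760.

2119/5760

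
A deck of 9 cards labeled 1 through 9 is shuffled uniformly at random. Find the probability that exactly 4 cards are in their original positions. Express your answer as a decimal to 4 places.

Choose which 4 of the 9 are fixed: C(9,4) = 126 ways.
The remaining 5 must have no fixed point: D(5) = 44.
P = 126·44/362880 = 11/720 ≈ 0.0153.

0.0153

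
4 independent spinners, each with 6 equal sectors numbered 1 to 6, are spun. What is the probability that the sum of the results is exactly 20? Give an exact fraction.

There are 6^4 = 1296 equally likely outcomes.
The number of ordered 4-tuples from {1,…,6} summing to 20 is 35.
P(sum = 20) = 35/1296.

35/1296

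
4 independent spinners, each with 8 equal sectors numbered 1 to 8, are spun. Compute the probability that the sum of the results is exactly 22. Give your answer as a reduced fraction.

123/2048

There are 8^4 = 4096 equally likely outcomes.
The number of ordered 4-tuples from {1,…,8} summing to 22 is 246.
P(sum = 22) = 246/4096 = 123/2048.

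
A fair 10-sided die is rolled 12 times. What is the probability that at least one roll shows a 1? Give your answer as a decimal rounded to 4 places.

P(no roll shows a 1) = (9/10)^12 ≈ 0.2824.
P(at least one) = 1 − 0.2824 = 0.7176.

0.7176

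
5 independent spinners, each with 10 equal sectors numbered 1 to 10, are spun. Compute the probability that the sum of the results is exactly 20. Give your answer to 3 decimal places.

There are 10^5 = 100000 equally likely outcomes.
The number of ordered 5-tuples from {1,…,10} summing to 20 is 3246.
P(sum = 20) = 3246/100000 = 1623/50000 ≈ 0.032.

0.032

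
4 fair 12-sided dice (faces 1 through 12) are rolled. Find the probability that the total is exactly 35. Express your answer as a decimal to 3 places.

There are 12^4 = 20736 equally likely outcomes.
The number of ordered 4-tuples from {1,…,12} summing to 35 is 544.
P(sum = 35) = 544/20736 = 17/648 ≈ 0.026.

0.026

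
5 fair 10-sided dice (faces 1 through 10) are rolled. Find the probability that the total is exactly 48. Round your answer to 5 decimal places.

0.00015

There are 10^5 = 100000 equally likely outcomes.
The number of ordered 5-tuples from {1,…,10} summing to 48 is 15.
P(sum = 48) = 15/100000 = 3/20000 ≈ 0.00015.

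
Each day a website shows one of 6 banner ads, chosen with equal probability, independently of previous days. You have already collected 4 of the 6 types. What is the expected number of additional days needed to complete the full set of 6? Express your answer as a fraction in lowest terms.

Starting from 4 distinct types, each trial gives a new one with probability (6−i)/6 when i types are held, so the wait for the next new type is 6/(6−i).
E = 6/2 + 6/1 = 9.

9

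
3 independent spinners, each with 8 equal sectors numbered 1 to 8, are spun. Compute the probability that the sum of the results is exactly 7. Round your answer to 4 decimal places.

There are 8^3 = 512 equally likely outcomes.
The number of ordered 3-tuples from {1,…,8} summing to 7 is 15.
P(sum = 7) = 15/512 ≈ 0.0293.

0.0293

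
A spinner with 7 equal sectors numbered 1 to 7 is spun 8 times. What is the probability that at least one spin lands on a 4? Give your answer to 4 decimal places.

0.7086

P(no spin lands on a 4) = (6/7)^8 ≈ 0.2914.
P(at least one) = 1 − 0.2914 = 0.7086.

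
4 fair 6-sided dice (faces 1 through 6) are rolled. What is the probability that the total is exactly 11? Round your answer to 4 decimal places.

There are 6^4 = 1296 equally likely outcomes.
The number of ordered 4-tuples from {1,…,6} summing to 11 is 104.
P(sum = 11) = 104/1296 = 13/162 ≈ 0.0802.

0.0802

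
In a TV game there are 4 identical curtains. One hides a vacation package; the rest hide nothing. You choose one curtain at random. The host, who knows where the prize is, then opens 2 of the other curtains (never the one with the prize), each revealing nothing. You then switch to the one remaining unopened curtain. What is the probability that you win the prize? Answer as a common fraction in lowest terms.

3/4

Your original curtain holds the prize with probability 1/4, so the other 3 collectively hold it with probability 3/4.
The host can always find 2 empty curtains to open, so the reveals don't change that 3/4; it is now spread over the 1 remaining unopened curtain.
P(win by switching) = (3/4) · (1/1) = 3/4.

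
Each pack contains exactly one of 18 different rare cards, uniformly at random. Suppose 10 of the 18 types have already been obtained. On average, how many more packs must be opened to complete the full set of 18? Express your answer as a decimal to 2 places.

Starting from 10 distinct types, each trial gives a new one with probability (18−i)/18 when i types are held, so the wait for the next new type is 18/(18−i).
E = 18/8 + 18/7 + 18/6 + 18/5 + 18/4 + 18/3 + 18/2 + 18/1 = 6849/140 ≈ 48.92.

48.92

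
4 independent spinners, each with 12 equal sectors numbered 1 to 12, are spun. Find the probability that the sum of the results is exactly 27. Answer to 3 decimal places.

0.055

There are 12^4 = 20736 equally likely outcomes.
The number of ordered 4-tuples from {1,…,12} summing to 27 is 1144.
P(sum = 27) = 1144/20736 = 143/2592 ≈ 0.055.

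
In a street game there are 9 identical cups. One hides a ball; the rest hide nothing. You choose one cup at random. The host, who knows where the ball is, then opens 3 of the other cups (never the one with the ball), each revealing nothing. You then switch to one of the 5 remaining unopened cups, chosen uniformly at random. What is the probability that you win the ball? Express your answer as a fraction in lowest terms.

8/45

Your original cup holds the ball with probability 1/9, so the other 8 collectively hold it with probability 8/9.
The host can always find 3 empty cups to open, so the reveals don't change that 8/9; it is now spread over the 5 remaining unopened cups.
P(win by switching) = (8/9) · (1/5) = 8/45.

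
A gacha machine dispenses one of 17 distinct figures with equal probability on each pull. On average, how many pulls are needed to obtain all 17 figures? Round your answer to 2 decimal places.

After i distinct types are collected, each trial gives a new one with probability (17−i)/17, so the expected wait for the next new type is 17/(17−i).
E = 17/17 + 17/16 + 17/15 + 17/14 + 17/13 + 17/12 + 17/11 + 17/10 + 17/9 + 17/8 + 17/7 + 17/6 + 17/5 + 17/4 + 17/3 + 17/2 + 17/1 = 42142223/720720 ≈ 58.47.

58.47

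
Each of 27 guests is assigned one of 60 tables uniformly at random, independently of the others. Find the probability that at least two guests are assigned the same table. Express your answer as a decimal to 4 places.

0.9991

It's easier to compute the probability that all 27 are distinct.
P(all distinct) = 60/60 · 59/60 · ··· · 34/60 ≈ 0.0009.
So the probability of at least one match is 1 − 0.0009 = 0.9991.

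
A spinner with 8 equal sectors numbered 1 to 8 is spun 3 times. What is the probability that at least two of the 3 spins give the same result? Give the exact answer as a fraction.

P(all 3 different) = 8/8 · 7/8 · ··· · 6/8 = 21/32.
P(at least two equal) = 1 − 21/32 = 11/32.

11/32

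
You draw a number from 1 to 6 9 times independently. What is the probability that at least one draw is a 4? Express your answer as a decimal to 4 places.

0.8062

P(no draw is a 4) = (5/6)^9 ≈ 0.1938.
P(at least one) = 1 − 0.1938 = 0.8062.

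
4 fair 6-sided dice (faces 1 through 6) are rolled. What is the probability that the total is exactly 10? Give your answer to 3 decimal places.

There are 6^4 = 1296 equally likely outcomes.
The number of ordered 4-tuples from {1,…,6} summing to 10 is 80.
P(sum = 10) = 80/1296 = 5/81 ≈ 0.062.

0.062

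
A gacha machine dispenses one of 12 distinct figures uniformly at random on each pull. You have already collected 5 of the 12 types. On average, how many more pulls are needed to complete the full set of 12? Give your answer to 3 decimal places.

31.114

Starting from 5 distinct types, each trial gives a new one with probability (12−i)/12 when i types are held, so the wait for the next new type is 12/(12−i).
E = 12/7 + 12/6 + 12/5 + 12/4 + 12/3 + 12/2 + 12/1 = 1089/35 ≈ 31.114.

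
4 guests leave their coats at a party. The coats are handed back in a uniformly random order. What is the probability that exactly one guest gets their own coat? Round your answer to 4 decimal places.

0.3333

Choose which one is fixed: C(4,1) = 4 ways.
The remaining 3 must have no fixed point: D(3) = 2.
P = 4·2/24 = 1/3 ≈ 0.3333.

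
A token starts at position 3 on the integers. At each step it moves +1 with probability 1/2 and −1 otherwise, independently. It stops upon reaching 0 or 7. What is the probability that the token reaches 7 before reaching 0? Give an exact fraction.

With a fair step, P(i) = ½P(i−1) + ½P(i+1) with P(0)=0, P(7)=1 has the linear solution P(i) = i/7.
P(3) = 3/7.

3/7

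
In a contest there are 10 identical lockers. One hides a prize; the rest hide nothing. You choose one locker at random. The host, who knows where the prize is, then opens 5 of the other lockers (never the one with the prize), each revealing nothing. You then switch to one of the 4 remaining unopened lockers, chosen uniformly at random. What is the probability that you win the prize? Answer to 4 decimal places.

Your original locker holds the prize with probability 1/10, so the other 9 collectively hold it with probability 9/10.
The host can always find 5 empty lockers to open, so the reveals don't change that 9/10; it is now spread over the 4 remaining unopened lockers.
P(win by switching) = (9/10) · (1/4) = 9/40 ≈ 0.2250.

0.2250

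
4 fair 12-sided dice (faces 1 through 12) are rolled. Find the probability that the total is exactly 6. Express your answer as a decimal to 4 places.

There are 12^4 = 20736 equally likely outcomes.
The number of ordered 4-tuples from {1,…,12} summing to 6 is 10.
P(sum = 6) = 10/20736 = 5/10368 ≈ 0.0005.

0.0005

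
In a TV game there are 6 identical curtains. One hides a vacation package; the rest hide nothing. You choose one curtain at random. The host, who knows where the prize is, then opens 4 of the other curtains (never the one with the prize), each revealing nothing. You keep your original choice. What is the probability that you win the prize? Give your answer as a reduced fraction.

The host can always open 4 empty curtains regardless of your choice, so the reveals give no information about your original curtain.
P(win by staying) = 1/6.

1/6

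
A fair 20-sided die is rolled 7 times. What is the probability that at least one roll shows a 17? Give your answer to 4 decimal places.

P(no roll shows a 17) = (19/20)^7 ≈ 0.6983.
P(at least one) = 1 − 0.6983 = 0.3017.

0.3017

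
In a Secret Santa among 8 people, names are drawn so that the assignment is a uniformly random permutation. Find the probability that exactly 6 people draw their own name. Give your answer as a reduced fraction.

Choose which 6 of the 8 are fixed: C(8,6) = 28 ways.
The remaining 2 must have no fixed point: D(2) = 1.
P = 28·1/40320 = 1/1440.

1/1440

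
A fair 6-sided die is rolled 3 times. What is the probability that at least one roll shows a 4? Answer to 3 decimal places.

0.421

P(no roll shows a 4) = (5/6)^3 ≈ 0.579.
P(at least one) = 1 − 0.579 = 0.421.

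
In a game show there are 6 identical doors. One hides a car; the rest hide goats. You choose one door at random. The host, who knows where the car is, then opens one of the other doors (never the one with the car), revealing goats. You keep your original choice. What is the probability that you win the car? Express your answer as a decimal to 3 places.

The host can always open an empty door regardless of your choice, so this gives no information about your original door.
P(win by staying) = 1/6 ≈ 0.167.

0.167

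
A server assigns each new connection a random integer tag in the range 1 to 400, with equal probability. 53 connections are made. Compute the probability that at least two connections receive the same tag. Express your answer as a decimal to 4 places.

0.9729

It's easier to compute the probability that all 53 are distinct.
P(all distinct) = 400/400 · 399/400 · ··· · 348/400 ≈ 0.0271.
So the probability of at least one match is 1 − 0.0271 = 0.9729.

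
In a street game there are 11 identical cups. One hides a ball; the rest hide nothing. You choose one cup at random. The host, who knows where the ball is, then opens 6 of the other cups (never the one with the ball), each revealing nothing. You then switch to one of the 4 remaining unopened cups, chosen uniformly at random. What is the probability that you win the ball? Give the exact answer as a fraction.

5/22

Your original cup holds the ball with probability 1/11, so the other 10 collectively hold it with probability 10/11.
The host can always find 6 empty cups to open, so the reveals don't change that 10/11; it is now spread over the 4 remaining unopened cups.
P(win by switching) = (10/11) · (1/4) = 5/22.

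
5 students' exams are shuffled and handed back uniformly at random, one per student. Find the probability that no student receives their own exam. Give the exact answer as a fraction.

11/30

This is the derangement probability: permutations of 5 with no fixed point.
D(5) = 5! · (1 − 1/1! + 1/2! − ··· + (−1)^5/5!) = 44.
P = 44/120 = 11/30.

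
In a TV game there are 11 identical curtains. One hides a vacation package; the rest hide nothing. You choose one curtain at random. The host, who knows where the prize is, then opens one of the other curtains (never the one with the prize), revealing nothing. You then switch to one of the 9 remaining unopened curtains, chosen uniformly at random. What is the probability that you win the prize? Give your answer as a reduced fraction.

Your original curtain holds the prize with probability 1/11, so the other 10 collectively hold it with probability 10/11.
The host can always find an empty curtain to open, so this doesn't change that 10/11; it is now spread over the 9 remaining unopened curtains.
P(win by switching) = (10/11) · (1/9) = 10/99.

10/99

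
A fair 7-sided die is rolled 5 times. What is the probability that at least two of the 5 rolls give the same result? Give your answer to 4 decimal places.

0.8501

P(all 5 different) = 7/7 · 6/7 · ··· · 3/7 ≈ 0.1499.
P(at least two equal) = 1 − 0.1499 = 0.8501.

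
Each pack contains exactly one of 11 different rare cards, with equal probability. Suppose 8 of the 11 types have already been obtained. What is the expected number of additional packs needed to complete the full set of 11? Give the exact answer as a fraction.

121/6

Starting from 8 distinct types, each trial gives a new one with probability (11−i)/11 when i types are held, so the wait for the next new type is 11/(11−i).
E = 11/3 + 11/2 + 11/1 = 121/6.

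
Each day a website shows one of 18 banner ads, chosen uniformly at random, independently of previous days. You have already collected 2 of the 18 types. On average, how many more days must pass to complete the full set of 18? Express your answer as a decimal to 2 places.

60.85

Starting from 2 distinct types, each trial gives a new one with probability (18−i)/18 when i types are held, so the wait for the next new type is 18/(18−i).
E = 18/16 + 18/15 + 18/14 + 18/13 + 18/12 + 18/11 + 18/10 + 18/9 + 18/8 + 18/7 + 18/6 + 18/5 + 18/4 + 18/3 + 18/2 + 18/1 = 2436559/40040 ≈ 60.85.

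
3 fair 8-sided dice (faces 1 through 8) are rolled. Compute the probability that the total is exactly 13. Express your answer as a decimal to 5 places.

0.09375

There are 8^3 = 512 equally likely outcomes.
The number of ordered 3-tuples from {1,…,8} summing to 13 is 48.
P(sum = 13) = 48/512 = 3/32 ≈ 0.09375.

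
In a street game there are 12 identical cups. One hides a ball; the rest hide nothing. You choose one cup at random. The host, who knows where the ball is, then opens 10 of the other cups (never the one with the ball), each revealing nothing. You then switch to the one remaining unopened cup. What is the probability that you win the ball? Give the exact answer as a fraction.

Your original cup holds the ball with probability 1/12, so the other 11 collectively hold it with probability 11/12.
The host can always find 10 empty cups to open, so the reveals don't change that 11/12; it is now spread over the 1 remaining unopened cup.
P(win by switching) = (11/12) · (1/1) = 11/12.

11/12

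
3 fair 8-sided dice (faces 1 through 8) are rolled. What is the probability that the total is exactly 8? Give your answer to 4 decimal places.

There are 8^3 = 512 equally likely outcomes.
The number of ordered 3-tuples from {1,…,8} summing to 8 is 21.
P(sum = 8) = 21/512 ≈ 0.0410.

0.0410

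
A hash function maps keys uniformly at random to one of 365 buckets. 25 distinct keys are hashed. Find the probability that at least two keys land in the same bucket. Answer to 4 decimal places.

0.5687

It's easier to compute the probability that all 25 are distinct.
P(all distinct) = 365/365 · 364/365 · ··· · 341/365 ≈ 0.4313.
So the probability of at least one match is 1 − 0.4313 = 0.5687.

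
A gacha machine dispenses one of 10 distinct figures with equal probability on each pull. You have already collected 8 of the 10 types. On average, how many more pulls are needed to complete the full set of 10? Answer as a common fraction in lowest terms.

15

Starting from 8 distinct types, each trial gives a new one with probability (10−i)/10 when i types are held, so the wait for the next new type is 10/(10−i).
E = 10/2 + 10/1 = 15.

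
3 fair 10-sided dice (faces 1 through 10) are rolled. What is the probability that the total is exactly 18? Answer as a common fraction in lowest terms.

There are 10^3 = 1000 equally likely outcomes.
The number of ordered 3-tuples from {1,…,10} summing to 18 is 73.
P(sum = 18) = 73/1000.

73/1000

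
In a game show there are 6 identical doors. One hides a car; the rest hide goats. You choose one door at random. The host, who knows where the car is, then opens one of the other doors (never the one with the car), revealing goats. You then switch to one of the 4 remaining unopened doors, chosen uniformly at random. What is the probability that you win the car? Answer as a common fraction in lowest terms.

5/24

Your original door holds the car with probability 1/6, so the other 5 collectively hold it with probability 5/6.
The host can always find an empty door to open, so this doesn't change that 5/6; it is now spread over the 4 remaining unopened doors.
P(win by switching) = (5/6) · (1/4) = 5/24.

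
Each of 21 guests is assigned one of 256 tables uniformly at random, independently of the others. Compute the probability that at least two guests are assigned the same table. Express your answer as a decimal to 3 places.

0.570

It's easier to compute the probability that all 21 are distinct.
P(all distinct) = 256/256 · 255/256 · ··· · 236/256 ≈ 0.430.
So the probability of at least one match is 1 − 0.430 = 0.570.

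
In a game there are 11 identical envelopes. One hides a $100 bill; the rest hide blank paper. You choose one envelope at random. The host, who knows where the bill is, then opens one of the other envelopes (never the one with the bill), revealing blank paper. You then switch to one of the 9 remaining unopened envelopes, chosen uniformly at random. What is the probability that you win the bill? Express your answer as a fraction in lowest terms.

Your original envelope holds the bill with probability 1/11, so the other 10 collectively hold it with probability 10/11.
The host can always find an empty envelope to open, so this doesn't change that 10/11; it is now spread over the 9 remaining unopened envelopes.
P(win by switching) = (10/11) · (1/9) = 10/99.

10/99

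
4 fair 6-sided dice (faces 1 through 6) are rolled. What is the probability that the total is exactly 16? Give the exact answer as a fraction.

There are 6^4 = 1296 equally likely outcomes.
The number of ordered 4-tuples from {1,…,6} summing to 16 is 125.
P(sum = 16) = 125/1296.

125/1296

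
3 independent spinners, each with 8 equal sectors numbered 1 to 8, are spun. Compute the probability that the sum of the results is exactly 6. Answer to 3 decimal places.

0.020

There are 8^3 = 512 equally likely outcomes.
The number of ordered 3-tuples from {1,…,8} summing to 6 is 10.
P(sum = 6) = 10/512 = 5/256 ≈ 0.020.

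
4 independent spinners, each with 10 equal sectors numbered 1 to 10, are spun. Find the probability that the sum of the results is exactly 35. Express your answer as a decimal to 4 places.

There are 10^4 = 10000 equally likely outcomes.
The number of ordered 4-tuples from {1,…,10} summing to 35 is 56.
P(sum = 35) = 56/10000 = 7/1250 ≈ 0.0056.

0.0056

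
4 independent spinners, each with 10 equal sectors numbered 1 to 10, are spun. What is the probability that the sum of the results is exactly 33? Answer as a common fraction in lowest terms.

There are 10^4 = 10000 equally likely outcomes.
The number of ordered 4-tuples from {1,…,10} summing to 33 is 120.
P(sum = 33) = 120/10000 = 3/250.

3/250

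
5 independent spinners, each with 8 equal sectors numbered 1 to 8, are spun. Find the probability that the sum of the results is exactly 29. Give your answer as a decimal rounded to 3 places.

There are 8^5 = 32768 equally likely outcomes.
The number of ordered 5-tuples from {1,…,8} summing to 29 is 1190.
P(sum = 29) = 1190/32768 = 595/16384 ≈ 0.036.

0.036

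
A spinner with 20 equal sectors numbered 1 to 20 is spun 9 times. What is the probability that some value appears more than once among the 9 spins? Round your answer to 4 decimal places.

0.8810

P(all 9 different) = 20/20 · 19/20 · ··· · 12/20 ≈ 0.1190.
P(at least two equal) = 1 − 0.1190 = 0.8810.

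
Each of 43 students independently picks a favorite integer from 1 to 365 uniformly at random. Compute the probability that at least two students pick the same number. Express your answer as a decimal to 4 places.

It's easier to compute the probability that all 43 are distinct.
P(all distinct) = 365/365 · 364/365 · ··· · 323/365 ≈ 0.0761.
So the probability of at least one match is 1 − 0.0761 = 0.9239.

0.9239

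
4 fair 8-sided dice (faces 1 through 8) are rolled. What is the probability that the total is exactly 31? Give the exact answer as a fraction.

1/1024

There are 8^4 = 4096 equally likely outcomes.
The number of ordered 4-tuples from {1,…,8} summing to 31 is 4.
P(sum = 31) = 4/4096 = 1/1024.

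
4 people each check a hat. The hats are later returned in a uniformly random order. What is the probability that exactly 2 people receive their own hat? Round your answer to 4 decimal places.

Choose which 2 of the 4 are fixed: C(4,2) = 6 ways.
The remaining 2 must have no fixed point: D(2) = 1.
P = 6·1/24 = 1/4 ≈ 0.2500.

0.2500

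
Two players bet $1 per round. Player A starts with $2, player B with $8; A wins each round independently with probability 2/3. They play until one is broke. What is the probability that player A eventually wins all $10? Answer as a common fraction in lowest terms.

256/341

Let r = q/p = (1/3)/(2/3) = 1/2. The recurrence P(i) = p·P(i+1) + q·P(i−1) with P(0)=0, P(10)=1 gives P(i) = (1 − r^i)/(1 − r^10).
P(2) = (1 − (1/2)^2) / (1 − (1/2)^10) = 256/341.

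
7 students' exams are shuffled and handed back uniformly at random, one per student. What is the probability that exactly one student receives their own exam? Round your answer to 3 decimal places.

Choose which one is fixed: C(7,1) = 7 ways.
The remaining 6 must have no fixed point: D(6) = 265.
P = 7·265/5040 = 53/144 ≈ 0.368.

0.368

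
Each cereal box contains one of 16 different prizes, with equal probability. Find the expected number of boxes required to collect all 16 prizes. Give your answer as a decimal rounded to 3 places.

54.092

After i distinct types are collected, each trial gives a new one with probability (16−i)/16, so the expected wait for the next new type is 16/(16−i).
E = 16/16 + 16/15 + 16/14 + 16/13 + 16/12 + 16/11 + 16/10 + 16/9 + 16/8 + 16/7 + 16/6 + 16/5 + 16/4 + 16/3 + 16/2 + 16/1 = 2436559/45045 ≈ 54.092.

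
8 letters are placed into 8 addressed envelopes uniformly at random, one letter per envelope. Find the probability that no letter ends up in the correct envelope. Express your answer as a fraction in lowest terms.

2119/5760

This is the derangement probability: permutations of 8 with no fixed point.
D(8) = 8! · (1 − 1/1! + 1/2! − ··· + (−1)^8/8!) = 14833.
P = 14833/40320 = 2119/5760.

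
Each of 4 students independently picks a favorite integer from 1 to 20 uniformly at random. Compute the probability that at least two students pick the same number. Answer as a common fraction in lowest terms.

1093/4000

It's easier to compute the probability that all 4 are distinct.
P(all distinct) = 20/20 · 19/20 · ··· · 17/20 = 2907/4000.
So the probability of at least one match is 1 − 2907/4000 = 1093/4000.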